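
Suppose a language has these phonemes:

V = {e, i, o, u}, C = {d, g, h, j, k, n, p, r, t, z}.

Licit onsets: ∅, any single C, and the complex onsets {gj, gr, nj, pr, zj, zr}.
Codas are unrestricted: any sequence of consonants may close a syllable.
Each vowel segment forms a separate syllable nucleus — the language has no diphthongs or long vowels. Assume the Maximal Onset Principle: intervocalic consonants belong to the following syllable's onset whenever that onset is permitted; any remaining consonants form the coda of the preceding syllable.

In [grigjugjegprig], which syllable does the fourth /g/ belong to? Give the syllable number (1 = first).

Nuclei (vowels): i, u, e, i → 4 syllables.
/i…u/ gap (V1→V2): /gj/ — entire cluster is a permitted onset → onset /gj/, coda ∅.
/u…e/ gap (V2→V3): cluster /gj/ — /gj/ is itself a permitted onset, so the whole cluster goes right; preceding coda = ∅.
/e…i/ gap (V3→V4): /gpr/ — longest licit onset from the right is /pr/, leaving /g/ as coda.
Putting it together: gri.gju.gjeg.prig.
The fourth /g/ is in the coda of syllable 3 (/gjeg/).

3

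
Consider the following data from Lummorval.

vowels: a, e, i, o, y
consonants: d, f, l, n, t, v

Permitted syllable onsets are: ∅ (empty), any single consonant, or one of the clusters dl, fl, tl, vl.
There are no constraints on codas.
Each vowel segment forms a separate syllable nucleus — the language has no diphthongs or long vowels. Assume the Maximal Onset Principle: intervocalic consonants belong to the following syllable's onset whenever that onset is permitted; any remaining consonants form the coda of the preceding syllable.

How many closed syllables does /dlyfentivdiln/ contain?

3

Nuclei (vowels): y, e, i, i → 4 syllables.
/y…e/ gap (V1→V2): /f/ is a single consonant, so it becomes the next onset.
/e…i/ gap (V2→V3): /nt/ splits as /n/ + /t/ (/t/ is the longest suffix that is a licit onset).
/i…i/ gap (V3→V4): cluster /vd/ — the longest permitted-onset suffix is /d/; onset = /d/, preceding coda = /v/.
Syllabification: dly.fen.tiv.diln.
Classifying each syllable: /dly/ (open), /fen/ (closed), /tiv/ (closed), /diln/ (closed).
Closed syllables: 3.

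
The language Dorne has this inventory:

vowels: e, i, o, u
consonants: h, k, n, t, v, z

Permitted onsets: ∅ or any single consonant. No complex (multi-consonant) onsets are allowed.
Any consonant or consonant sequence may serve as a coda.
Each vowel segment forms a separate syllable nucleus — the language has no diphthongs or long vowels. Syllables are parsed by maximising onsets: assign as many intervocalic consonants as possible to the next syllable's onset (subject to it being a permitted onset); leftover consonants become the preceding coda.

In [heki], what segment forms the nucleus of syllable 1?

Nuclei (vowels): e, i → 2 syllables.
The first nucleus (vowel 1 from the left) is /e/.

e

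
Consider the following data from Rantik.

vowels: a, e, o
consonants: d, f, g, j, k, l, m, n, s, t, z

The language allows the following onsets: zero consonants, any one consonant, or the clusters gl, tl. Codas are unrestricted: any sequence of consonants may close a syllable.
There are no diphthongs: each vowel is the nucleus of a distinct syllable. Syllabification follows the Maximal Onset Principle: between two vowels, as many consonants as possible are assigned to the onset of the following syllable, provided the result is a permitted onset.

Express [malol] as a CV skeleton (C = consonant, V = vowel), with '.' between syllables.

CV.CVC

Vowels present: a, o; each is a nucleus, giving 2 syllables.
Between /a/ (V1) and /o/ (V2): just /l/ — single C goes to the following onset.
Putting it together: ma.lol.
Mapping each syllable to C/V: /ma/ → CV, /lol/ → CVC.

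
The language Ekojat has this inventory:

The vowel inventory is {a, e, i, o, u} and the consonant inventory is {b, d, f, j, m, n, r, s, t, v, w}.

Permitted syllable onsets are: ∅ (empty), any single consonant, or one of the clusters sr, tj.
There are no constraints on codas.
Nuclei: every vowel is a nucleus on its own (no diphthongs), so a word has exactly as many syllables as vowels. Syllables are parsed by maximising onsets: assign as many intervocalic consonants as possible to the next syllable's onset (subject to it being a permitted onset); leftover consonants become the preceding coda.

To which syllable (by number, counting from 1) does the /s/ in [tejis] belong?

2

Nuclei (vowels): e, i → 2 syllables.
Between /e/ (V1) and /i/ (V2): just /j/ — single C goes to the following onset.
So the parse is te.jis.
The /s/ is in the coda of syllable 2 (/jis/).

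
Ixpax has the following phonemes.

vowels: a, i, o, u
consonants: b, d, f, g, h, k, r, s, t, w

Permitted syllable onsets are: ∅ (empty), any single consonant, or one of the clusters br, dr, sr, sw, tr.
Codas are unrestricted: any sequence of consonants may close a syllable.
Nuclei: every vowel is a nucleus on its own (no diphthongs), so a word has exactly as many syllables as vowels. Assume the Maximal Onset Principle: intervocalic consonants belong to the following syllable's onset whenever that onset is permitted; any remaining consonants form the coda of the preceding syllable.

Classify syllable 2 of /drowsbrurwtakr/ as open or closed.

closed

Nuclei (vowels): o, u, a → 3 syllables.
V1 /o/ – V2 /u/: /wsbr/ splits as /ws/ + /br/ (/br/ is the longest suffix that is a licit onset).
V2 /u/ – V3 /a/: cluster /rwt/ — the longest permitted-onset suffix is /t/; onset = /t/, preceding coda = /rw/.
So the parse is drows.brurw.takr.
Syllable 2 is /brurw/ with coda /rw/, so it is closed.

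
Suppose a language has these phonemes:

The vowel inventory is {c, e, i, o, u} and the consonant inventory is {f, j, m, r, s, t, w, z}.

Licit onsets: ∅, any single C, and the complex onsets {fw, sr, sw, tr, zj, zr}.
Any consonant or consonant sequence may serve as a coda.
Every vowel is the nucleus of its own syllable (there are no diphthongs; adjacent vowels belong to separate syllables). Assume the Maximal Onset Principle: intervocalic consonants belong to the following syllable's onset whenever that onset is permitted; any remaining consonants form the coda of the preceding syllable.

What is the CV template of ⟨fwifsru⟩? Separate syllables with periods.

Vowels present: i, u; each is a nucleus, giving 2 syllables.
Between /i/ (V1) and /u/ (V2): /fsr/ — longest licit onset from the right is /sr/, leaving /f/ as coda.
Putting it together: fwif.sru.
Mapping each syllable to C/V: /fwif/ → CCVC, /sru/ → CCV.

CCVC.CCV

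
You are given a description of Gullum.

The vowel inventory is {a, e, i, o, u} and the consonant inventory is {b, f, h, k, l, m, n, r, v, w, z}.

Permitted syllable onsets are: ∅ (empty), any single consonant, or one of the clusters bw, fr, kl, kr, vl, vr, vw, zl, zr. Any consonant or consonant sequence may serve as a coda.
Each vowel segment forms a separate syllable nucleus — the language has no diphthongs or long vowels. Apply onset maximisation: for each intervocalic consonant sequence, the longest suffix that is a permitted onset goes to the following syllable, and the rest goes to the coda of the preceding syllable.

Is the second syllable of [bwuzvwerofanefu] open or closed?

open

Vowels present: u, e, o, a, e, u; each is a nucleus, giving 6 syllables.
Between /u/ (V1) and /e/ (V2): /zvw/ splits as /z/ + /vw/ (/vw/ is the longest suffix that is a licit onset).
Between /e/ (V2) and /o/ (V3): just /r/ — single C goes to the following onset.
Between /o/ (V3) and /a/ (V4): /f/ → onset of the next syllable (single consonants are always licit onsets).
Between /a/ (V4) and /e/ (V5): just /n/ — single C goes to the following onset.
Between /e/ (V5) and /u/ (V6): just /f/ — single C goes to the following onset.
Result: bwuz.vwe.ro.fa.ne.fu.
Syllable 2 is /vwe/; it ends in its nucleus with no coda, so it is open.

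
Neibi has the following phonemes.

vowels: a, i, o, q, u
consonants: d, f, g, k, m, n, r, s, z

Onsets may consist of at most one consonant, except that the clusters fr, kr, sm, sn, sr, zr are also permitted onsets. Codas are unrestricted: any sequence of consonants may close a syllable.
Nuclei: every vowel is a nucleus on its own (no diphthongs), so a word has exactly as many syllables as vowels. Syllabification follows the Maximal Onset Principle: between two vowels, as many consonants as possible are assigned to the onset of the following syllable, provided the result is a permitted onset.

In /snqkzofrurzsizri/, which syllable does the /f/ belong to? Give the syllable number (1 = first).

Nuclei (vowels): q, o, u, i, i → 5 syllables.
V1 /q/ – V2 /o/: /kz/ — longest licit onset from the right is /z/, leaving /k/ as coda.
V2 /o/ – V3 /u/: cluster /fr/ — /fr/ is itself a permitted onset, so the whole cluster goes right; preceding coda = ∅.
V3 /u/ – V4 /i/: /rzs/; trying suffixes from longest down, /s/ is the first permitted one, so coda /rz/ | onset /s/.
V4 /i/ – V5 /i/: /zr/ — entire cluster is a permitted onset → onset /zr/, coda ∅.
Result: snqk.zo.frurz.si.zri.
The /f/ is in the onset of syllable 3 (/frurz/).

3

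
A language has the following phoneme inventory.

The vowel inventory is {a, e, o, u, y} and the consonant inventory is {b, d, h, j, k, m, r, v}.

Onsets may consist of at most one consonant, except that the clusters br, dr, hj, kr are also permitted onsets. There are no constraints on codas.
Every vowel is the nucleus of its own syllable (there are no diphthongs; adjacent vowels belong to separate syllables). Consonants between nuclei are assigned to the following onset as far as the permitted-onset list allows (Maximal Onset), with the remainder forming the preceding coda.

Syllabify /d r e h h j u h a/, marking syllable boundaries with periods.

Nuclei (vowels): e, u, a → 3 syllables.
V1 /e/ – V2 /u/: /hhj/ splits as /h/ + /hj/ (/hj/ is the longest suffix that is a licit onset).
V2 /u/ – V3 /a/: just /h/ — single C goes to the following onset.

dreh.hju.ha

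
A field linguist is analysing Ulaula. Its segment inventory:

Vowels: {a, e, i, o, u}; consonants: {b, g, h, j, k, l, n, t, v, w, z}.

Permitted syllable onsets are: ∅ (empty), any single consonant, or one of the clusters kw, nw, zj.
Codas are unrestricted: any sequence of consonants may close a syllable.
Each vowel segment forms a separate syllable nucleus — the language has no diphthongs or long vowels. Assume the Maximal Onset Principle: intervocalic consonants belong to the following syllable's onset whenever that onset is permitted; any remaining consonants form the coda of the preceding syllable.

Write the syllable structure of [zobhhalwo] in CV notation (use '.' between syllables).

CVCC.CVC.CV

The vowels are o, a, o — 3 nuclei, so 3 syllables.
/o…a/ gap (V1→V2): /bhh/; trying suffixes from longest down, /h/ is the first permitted one, so coda /bh/ | onset /h/.
/a…o/ gap (V2→V3): /lw/ splits as /l/ + /w/ (/w/ is the longest suffix that is a licit onset).
So the parse is zobh.hal.wo.
Mapping each syllable to C/V: /zobh/ → CVCC, /hal/ → CVC, /wo/ → CV.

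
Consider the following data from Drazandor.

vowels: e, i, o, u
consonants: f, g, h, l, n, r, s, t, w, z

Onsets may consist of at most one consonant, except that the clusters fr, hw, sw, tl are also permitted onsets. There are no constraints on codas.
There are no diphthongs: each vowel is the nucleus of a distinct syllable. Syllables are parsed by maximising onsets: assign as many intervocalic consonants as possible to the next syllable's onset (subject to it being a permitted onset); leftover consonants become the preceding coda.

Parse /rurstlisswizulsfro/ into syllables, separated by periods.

The vowels are u, i, i, u, o — 5 nuclei, so 5 syllables.
/u…i/ gap (V1→V2): /rstl/; trying suffixes from longest down, /tl/ is the first permitted one, so coda /rs/ | onset /tl/.
/i…i/ gap (V2→V3): /ssw/ splits as /s/ + /sw/ (/sw/ is the longest suffix that is a licit onset).
/i…u/ gap (V3→V4): /z/ is a single consonant, so it becomes the next onset.
/u…o/ gap (V4→V5): /lsfr/ splits as /ls/ + /fr/ (/fr/ is the longest suffix that is a licit onset).

rurs.tlis.swi.zuls.fro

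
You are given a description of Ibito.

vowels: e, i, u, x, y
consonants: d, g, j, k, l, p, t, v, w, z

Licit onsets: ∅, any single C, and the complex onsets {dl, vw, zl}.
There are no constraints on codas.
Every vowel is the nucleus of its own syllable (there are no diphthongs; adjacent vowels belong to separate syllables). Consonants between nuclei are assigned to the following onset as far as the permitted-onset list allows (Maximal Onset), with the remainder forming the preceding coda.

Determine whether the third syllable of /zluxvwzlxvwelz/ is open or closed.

The vowels are u, x, x, e — 4 nuclei, so 4 syllables.
V1 /u/ – V2 /x/: no consonants, so the boundary falls immediately after /u/.
V2 /x/ – V3 /x/: /vwzl/; trying suffixes from longest down, /zl/ is the first permitted one, so coda /vw/ | onset /zl/.
V3 /x/ – V4 /e/: cluster /vw/ — /vw/ is itself a permitted onset, so the whole cluster goes right; preceding coda = ∅.
Result: zlu.xvw.zlx.vwelz.
Syllable 3 is /zlx/; it ends in its nucleus with no coda, so it is open.

open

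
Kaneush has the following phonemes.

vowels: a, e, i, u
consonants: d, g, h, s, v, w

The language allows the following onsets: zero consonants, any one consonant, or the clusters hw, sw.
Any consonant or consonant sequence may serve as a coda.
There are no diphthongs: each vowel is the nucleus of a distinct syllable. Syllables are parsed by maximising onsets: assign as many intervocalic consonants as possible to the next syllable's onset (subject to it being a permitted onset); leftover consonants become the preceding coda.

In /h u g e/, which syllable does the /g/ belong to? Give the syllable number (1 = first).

2

Vowels present: u, e; each is a nucleus, giving 2 syllables.
σ1/σ2 boundary: just /g/ — single C goes to the following onset.
So the parse is hu.ge.
The /g/ is in the onset of syllable 2 (/ge/).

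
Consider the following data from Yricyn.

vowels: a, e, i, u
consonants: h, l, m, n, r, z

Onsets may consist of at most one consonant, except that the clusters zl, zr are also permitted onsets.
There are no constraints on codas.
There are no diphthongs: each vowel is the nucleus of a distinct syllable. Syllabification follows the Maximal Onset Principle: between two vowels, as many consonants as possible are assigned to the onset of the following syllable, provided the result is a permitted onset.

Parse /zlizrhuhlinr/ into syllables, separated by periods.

zlizr.huh.linr

Nuclei (vowels): i, u, i → 3 syllables.
V1 /i/ – V2 /u/: /zrh/ splits as /zr/ + /h/ (/h/ is the longest suffix that is a licit onset).
V2 /u/ – V3 /i/: /hl/ — longest licit onset from the right is /l/, leaving /h/ as coda.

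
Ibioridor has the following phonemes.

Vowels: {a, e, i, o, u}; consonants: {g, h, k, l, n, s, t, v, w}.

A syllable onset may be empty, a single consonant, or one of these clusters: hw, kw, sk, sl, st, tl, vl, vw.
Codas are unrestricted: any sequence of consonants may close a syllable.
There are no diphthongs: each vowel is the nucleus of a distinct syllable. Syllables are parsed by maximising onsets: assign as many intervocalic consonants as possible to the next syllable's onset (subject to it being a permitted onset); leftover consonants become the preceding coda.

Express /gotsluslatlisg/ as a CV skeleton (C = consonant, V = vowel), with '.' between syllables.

CVC.CCV.CCV.CCVCC

Nuclei (vowels): o, u, a, i → 4 syllables.
/o…u/ gap (V1→V2): cluster /tsl/ — the longest permitted-onset suffix is /sl/; onset = /sl/, preceding coda = /t/.
/u…a/ gap (V2→V3): cluster /sl/ — /sl/ is itself a permitted onset, so the whole cluster goes right; preceding coda = ∅.
/a…i/ gap (V3→V4): /tl/ is a licit onset in full, so it all attaches to the next syllable.
Syllabification: got.slu.sla.tlisg.
Mapping each syllable to C/V: /got/ → CVC, /slu/ → CCV, /sla/ → CCV, /tlisg/ → CCVCC.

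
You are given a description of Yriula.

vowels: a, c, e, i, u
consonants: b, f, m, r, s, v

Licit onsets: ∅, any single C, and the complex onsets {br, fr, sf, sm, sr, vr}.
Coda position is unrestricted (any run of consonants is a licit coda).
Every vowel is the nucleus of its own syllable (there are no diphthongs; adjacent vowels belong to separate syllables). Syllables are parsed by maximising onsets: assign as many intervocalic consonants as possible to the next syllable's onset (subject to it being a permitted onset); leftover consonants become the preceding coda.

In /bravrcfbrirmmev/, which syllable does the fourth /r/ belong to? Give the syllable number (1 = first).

3

Nuclei (vowels): a, c, i, e → 4 syllables.
/a…c/ gap (V1→V2): cluster /vr/ — /vr/ is itself a permitted onset, so the whole cluster goes right; preceding coda = ∅.
/c…i/ gap (V2→V3): /fbr/ splits as /f/ + /br/ (/br/ is the longest suffix that is a licit onset).
/i…e/ gap (V3→V4): cluster /rmm/ — the longest permitted-onset suffix is /m/; onset = /m/, preceding coda = /rm/.
Putting it together: bra.vrcf.brirm.mev.
The fourth /r/ is in the coda of syllable 3 (/brirm/).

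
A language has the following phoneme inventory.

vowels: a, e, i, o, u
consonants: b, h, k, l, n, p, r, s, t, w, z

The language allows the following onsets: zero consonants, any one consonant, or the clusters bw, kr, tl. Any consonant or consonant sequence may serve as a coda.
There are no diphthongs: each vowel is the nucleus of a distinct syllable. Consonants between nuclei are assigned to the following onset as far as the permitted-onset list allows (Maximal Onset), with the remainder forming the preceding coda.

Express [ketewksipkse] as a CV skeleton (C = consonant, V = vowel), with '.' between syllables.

CV.CVCC.CVCC.CV

Vowels present: e, e, i, e; each is a nucleus, giving 4 syllables.
σ1/σ2 boundary: /t/ → onset of the next syllable (single consonants are always licit onsets).
σ2/σ3 boundary: /wks/ splits as /wk/ + /s/ (/s/ is the longest suffix that is a licit onset).
σ3/σ4 boundary: cluster /pks/ — the longest permitted-onset suffix is /s/; onset = /s/, preceding coda = /pk/.
Syllabification: ke.tewk.sipk.se.
Mapping each syllable to C/V: /ke/ → CV, /tewk/ → CVCC, /sipk/ → CVCC, /se/ → CV.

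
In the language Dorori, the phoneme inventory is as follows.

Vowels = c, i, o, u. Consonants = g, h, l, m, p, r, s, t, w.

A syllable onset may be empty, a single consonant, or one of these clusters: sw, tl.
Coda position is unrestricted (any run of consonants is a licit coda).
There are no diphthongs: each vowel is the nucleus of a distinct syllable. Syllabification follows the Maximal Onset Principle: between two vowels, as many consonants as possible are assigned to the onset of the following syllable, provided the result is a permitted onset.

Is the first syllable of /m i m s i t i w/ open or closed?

Nuclei (vowels): i, i, i → 3 syllables.
Between /i/ (V1) and /i/ (V2): /ms/ — longest licit onset from the right is /s/, leaving /m/ as coda.
Between /i/ (V2) and /i/ (V3): just /t/ — single C goes to the following onset.
Result: mim.si.tiw.
Syllable 1 is /mim/ with coda /m/, so it is closed.

closed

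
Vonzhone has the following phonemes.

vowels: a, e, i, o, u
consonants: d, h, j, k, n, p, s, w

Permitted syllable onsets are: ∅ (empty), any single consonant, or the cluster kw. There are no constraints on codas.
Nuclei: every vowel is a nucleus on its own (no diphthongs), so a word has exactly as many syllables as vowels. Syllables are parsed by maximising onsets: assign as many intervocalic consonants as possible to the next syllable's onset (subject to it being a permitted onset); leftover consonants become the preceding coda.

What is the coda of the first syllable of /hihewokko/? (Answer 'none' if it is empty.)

none

Nuclei (vowels): i, e, o, o → 4 syllables.
σ1/σ2 boundary: /h/ → onset of the next syllable (single consonants are always licit onsets).
σ2/σ3 boundary: /w/ is a single consonant, so it becomes the next onset.
σ3/σ4 boundary: /kk/; trying suffixes from longest down, /k/ is the first permitted one, so coda /k/ | onset /k/.
Syllabification: hi.he.wok.ko.
Syllable 1 is /hi/: onset /h/, nucleus /i/, coda ∅.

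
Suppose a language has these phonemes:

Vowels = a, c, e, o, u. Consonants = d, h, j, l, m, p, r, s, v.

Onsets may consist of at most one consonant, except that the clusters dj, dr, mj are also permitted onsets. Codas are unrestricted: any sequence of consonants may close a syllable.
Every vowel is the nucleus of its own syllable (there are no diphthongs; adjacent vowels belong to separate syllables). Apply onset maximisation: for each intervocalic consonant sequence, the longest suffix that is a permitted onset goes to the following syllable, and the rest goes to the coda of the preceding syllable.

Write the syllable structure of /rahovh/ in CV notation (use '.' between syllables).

Nuclei (vowels): a, o → 2 syllables.
Between /a/ (V1) and /o/ (V2): /h/ → onset of the next syllable (single consonants are always licit onsets).
Putting it together: ra.hovh.
Mapping each syllable to C/V: /ra/ → CV, /hovh/ → CVCC.

CV.CVCC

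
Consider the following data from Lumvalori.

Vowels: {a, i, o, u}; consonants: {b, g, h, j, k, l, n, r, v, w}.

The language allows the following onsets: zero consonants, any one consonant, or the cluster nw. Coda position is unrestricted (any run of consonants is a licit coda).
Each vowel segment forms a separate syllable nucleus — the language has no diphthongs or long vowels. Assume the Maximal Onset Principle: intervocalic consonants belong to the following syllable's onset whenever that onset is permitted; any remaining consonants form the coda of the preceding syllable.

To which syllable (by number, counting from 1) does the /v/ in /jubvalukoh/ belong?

Nuclei (vowels): u, a, u, o → 4 syllables.
V1 /u/ – V2 /a/: /bv/ — longest licit onset from the right is /v/, leaving /b/ as coda.
V2 /a/ – V3 /u/: just /l/ — single C goes to the following onset.
V3 /u/ – V4 /o/: /k/ → onset of the next syllable (single consonants are always licit onsets).
Result: jub.va.lu.koh.
The /v/ is in the onset of syllable 2 (/va/).

2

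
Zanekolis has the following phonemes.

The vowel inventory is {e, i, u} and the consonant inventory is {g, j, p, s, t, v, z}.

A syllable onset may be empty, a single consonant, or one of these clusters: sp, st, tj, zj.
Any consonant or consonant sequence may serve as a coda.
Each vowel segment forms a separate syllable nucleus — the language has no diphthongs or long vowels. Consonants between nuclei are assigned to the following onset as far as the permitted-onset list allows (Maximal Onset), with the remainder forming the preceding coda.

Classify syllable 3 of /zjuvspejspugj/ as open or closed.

Vowels present: u, e, u; each is a nucleus, giving 3 syllables.
Between /u/ (V1) and /e/ (V2): /vsp/ splits as /v/ + /sp/ (/sp/ is the longest suffix that is a licit onset).
Between /e/ (V2) and /u/ (V3): cluster /jsp/ — the longest permitted-onset suffix is /sp/; onset = /sp/, preceding coda = /j/.
Result: zjuv.spej.spugj.
Syllable 3 is /spugj/ with coda /gj/, so it is closed.

closed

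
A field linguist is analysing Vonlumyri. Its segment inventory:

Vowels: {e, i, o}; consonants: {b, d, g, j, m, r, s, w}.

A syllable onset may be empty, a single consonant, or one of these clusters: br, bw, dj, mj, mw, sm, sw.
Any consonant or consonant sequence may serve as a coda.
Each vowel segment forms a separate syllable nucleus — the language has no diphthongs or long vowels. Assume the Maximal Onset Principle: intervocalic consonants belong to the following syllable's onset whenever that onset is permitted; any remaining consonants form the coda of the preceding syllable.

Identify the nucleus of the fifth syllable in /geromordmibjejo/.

e

Nuclei (vowels): e, o, o, i, e, o → 6 syllables.
The fifth nucleus (vowel 5 from the left) is /e/.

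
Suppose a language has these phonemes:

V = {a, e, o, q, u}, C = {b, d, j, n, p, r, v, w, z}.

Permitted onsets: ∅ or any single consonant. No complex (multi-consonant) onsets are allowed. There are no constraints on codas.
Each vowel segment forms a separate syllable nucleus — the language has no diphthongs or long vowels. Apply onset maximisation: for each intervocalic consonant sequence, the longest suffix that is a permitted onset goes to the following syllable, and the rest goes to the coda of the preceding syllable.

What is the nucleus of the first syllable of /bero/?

Vowels present: e, o; each is a nucleus, giving 2 syllables.
The first nucleus (vowel 1 from the left) is /e/.

e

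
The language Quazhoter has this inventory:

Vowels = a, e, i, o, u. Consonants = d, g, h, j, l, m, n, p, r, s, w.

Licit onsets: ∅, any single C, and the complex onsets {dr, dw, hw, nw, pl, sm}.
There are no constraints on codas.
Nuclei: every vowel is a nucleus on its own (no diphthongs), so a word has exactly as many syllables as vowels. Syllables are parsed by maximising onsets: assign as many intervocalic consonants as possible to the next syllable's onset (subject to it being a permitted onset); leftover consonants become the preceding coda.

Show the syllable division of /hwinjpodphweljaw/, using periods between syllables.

Nuclei (vowels): i, o, e, a → 4 syllables.
Between /i/ (V1) and /o/ (V2): /njp/ — longest licit onset from the right is /p/, leaving /nj/ as coda.
Between /o/ (V2) and /e/ (V3): /dphw/ splits as /dp/ + /hw/ (/hw/ is the longest suffix that is a licit onset).
Between /e/ (V3) and /a/ (V4): cluster /lj/ — the longest permitted-onset suffix is /j/; onset = /j/, preceding coda = /l/.

hwinj.podp.hwel.jaw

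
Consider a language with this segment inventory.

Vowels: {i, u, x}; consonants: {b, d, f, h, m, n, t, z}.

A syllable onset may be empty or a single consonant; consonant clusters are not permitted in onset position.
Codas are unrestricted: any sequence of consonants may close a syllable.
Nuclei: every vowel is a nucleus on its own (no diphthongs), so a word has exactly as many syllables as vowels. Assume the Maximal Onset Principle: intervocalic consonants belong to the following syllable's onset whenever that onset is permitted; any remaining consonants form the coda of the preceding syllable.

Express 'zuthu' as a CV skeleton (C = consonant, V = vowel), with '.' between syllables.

CVC.CV

Nuclei (vowels): u, u → 2 syllables.
V1 /u/ – V2 /u/: cluster /th/ — the longest permitted-onset suffix is /h/; onset = /h/, preceding coda = /t/.
Syllabification: zut.hu.
Mapping each syllable to C/V: /zut/ → CVC, /hu/ → CV.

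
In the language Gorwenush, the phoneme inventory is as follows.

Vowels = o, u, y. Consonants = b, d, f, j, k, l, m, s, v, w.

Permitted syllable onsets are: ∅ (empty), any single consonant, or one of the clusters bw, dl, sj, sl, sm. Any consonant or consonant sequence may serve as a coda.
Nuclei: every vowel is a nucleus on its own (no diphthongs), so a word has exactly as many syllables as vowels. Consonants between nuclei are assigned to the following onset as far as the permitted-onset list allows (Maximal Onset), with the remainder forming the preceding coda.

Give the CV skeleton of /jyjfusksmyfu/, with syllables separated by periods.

CVC.CVCC.CCV.CV

Vowels present: y, u, y, u; each is a nucleus, giving 4 syllables.
Between /y/ (V1) and /u/ (V2): /jf/; trying suffixes from longest down, /f/ is the first permitted one, so coda /j/ | onset /f/.
Between /u/ (V2) and /y/ (V3): /sksm/; trying suffixes from longest down, /sm/ is the first permitted one, so coda /sk/ | onset /sm/.
Between /y/ (V3) and /u/ (V4): /f/ is a single consonant, so it becomes the next onset.
So the parse is jyj.fusk.smy.fu.
Mapping each syllable to C/V: /jyj/ → CVC, /fusk/ → CVCC, /smy/ → CCV, /fu/ → CV.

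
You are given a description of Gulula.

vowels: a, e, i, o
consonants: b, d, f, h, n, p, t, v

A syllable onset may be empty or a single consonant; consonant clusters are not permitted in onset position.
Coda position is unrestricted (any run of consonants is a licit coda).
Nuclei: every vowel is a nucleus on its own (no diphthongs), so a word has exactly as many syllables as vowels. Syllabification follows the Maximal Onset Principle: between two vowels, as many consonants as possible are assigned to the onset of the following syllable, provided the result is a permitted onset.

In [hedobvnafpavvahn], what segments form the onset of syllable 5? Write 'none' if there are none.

v

Vowels present: e, o, a, a, a; each is a nucleus, giving 5 syllables.
V1 /e/ – V2 /o/: /d/ → onset of the next syllable (single consonants are always licit onsets).
V2 /o/ – V3 /a/: cluster /bvn/ — the longest permitted-onset suffix is /n/; onset = /n/, preceding coda = /bv/.
V3 /a/ – V4 /a/: /fp/; trying suffixes from longest down, /p/ is the first permitted one, so coda /f/ | onset /p/.
V4 /a/ – V5 /a/: /vv/ splits as /v/ + /v/ (/v/ is the longest suffix that is a licit onset).
Syllabification: he.dobv.naf.pav.vahn.
Syllable 5 is /vahn/: onset /v/, nucleus /a/, coda /hn/.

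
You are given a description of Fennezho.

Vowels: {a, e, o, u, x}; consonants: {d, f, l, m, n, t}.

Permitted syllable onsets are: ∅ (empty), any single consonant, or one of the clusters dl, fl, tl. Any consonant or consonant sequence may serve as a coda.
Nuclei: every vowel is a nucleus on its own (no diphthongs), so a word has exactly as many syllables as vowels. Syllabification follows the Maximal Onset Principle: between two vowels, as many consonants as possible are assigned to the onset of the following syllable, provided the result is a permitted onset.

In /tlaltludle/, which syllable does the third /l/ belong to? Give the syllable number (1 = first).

2

Vowels present: a, u, e; each is a nucleus, giving 3 syllables.
Between /a/ (V1) and /u/ (V2): /ltl/ — longest licit onset from the right is /tl/, leaving /l/ as coda.
Between /u/ (V2) and /e/ (V3): /dl/ is a licit onset in full, so it all attaches to the next syllable.
Result: tlal.tlu.dle.
The third /l/ is in the onset of syllable 2 (/tlu/).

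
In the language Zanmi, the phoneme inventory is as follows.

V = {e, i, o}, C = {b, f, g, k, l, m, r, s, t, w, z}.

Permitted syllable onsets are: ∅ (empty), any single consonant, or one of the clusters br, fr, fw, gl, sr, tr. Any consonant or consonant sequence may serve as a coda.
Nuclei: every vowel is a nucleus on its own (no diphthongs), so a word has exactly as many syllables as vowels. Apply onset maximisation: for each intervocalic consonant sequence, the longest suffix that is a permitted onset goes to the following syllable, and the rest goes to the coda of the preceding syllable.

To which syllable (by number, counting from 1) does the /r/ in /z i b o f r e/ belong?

3

The vowels are i, o, e — 3 nuclei, so 3 syllables.
V1 /i/ – V2 /o/: /b/ → onset of the next syllable (single consonants are always licit onsets).
V2 /o/ – V3 /e/: /fr/ is a licit onset in full, so it all attaches to the next syllable.
Result: zi.bo.fre.
The /r/ is in the onset of syllable 3 (/fre/).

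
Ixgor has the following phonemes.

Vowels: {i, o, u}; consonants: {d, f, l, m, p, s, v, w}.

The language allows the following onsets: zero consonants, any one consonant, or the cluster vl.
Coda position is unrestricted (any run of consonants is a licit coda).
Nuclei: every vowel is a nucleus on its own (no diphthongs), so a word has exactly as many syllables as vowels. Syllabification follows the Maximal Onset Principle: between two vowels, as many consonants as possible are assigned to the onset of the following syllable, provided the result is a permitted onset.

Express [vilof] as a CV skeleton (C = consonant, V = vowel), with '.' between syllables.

CV.CVC

Vowels present: i, o; each is a nucleus, giving 2 syllables.
/i…o/ gap (V1→V2): just /l/ — single C goes to the following onset.
Syllabification: vi.lof.
Mapping each syllable to C/V: /vi/ → CV, /lof/ → CVC.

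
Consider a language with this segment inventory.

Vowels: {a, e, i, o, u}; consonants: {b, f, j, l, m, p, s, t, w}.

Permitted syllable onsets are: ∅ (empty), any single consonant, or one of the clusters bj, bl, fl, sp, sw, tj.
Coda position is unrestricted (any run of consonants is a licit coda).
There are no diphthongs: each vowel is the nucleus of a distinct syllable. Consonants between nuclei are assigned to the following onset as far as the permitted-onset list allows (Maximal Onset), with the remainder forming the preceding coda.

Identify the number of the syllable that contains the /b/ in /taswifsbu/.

The vowels are a, i, u — 3 nuclei, so 3 syllables.
V1 /a/ – V2 /i/: /sw/ is a licit onset in full, so it all attaches to the next syllable.
V2 /i/ – V3 /u/: /fsb/; trying suffixes from longest down, /b/ is the first permitted one, so coda /fs/ | onset /b/.
Syllabification: ta.swifs.bu.
The /b/ is in the onset of syllable 3 (/bu/).

3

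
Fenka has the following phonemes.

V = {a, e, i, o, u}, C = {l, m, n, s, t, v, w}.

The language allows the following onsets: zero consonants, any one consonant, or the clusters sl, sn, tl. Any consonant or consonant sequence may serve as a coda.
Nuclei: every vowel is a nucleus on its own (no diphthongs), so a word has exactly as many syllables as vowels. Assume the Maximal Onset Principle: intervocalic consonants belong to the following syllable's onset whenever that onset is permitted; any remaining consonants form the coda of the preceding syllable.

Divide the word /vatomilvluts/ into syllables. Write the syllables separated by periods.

va.to.milv.luts

Nuclei (vowels): a, o, i, u → 4 syllables.
V1 /a/ – V2 /o/: /t/ is a single consonant, so it becomes the next onset.
V2 /o/ – V3 /i/: /m/ → onset of the next syllable (single consonants are always licit onsets).
V3 /i/ – V4 /u/: /lvl/ — longest licit onset from the right is /l/, leaving /lv/ as coda.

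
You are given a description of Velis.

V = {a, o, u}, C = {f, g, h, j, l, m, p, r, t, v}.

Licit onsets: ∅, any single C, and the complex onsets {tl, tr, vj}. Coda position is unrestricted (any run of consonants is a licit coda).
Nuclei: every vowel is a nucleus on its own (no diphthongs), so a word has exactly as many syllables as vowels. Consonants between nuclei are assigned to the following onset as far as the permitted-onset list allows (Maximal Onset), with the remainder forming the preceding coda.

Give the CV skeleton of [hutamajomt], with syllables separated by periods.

CV.CV.CV.CVCC

Nuclei (vowels): u, a, a, o → 4 syllables.
Between /u/ (V1) and /a/ (V2): /t/ → onset of the next syllable (single consonants are always licit onsets).
Between /a/ (V2) and /a/ (V3): /m/ → onset of the next syllable (single consonants are always licit onsets).
Between /a/ (V3) and /o/ (V4): /j/ → onset of the next syllable (single consonants are always licit onsets).
So the parse is hu.ta.ma.jomt.
Mapping each syllable to C/V: /hu/ → CV, /ta/ → CV, /ma/ → CV, /jomt/ → CVCC.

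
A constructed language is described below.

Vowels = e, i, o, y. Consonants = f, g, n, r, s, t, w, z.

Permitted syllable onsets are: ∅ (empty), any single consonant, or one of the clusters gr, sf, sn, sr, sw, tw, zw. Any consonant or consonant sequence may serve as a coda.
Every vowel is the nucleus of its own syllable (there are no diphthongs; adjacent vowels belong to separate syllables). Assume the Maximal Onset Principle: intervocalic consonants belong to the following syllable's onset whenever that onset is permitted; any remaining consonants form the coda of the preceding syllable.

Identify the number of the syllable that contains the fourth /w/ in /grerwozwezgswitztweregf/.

Vowels present: e, o, e, i, e, e; each is a nucleus, giving 6 syllables.
Between /e/ (V1) and /o/ (V2): /rw/ — longest licit onset from the right is /w/, leaving /r/ as coda.
Between /o/ (V2) and /e/ (V3): cluster /zw/ — /zw/ is itself a permitted onset, so the whole cluster goes right; preceding coda = ∅.
Between /e/ (V3) and /i/ (V4): /zgsw/ splits as /zg/ + /sw/ (/sw/ is the longest suffix that is a licit onset).
Between /i/ (V4) and /e/ (V5): /tztw/ — longest licit onset from the right is /tw/, leaving /tz/ as coda.
Between /e/ (V5) and /e/ (V6): /r/ is a single consonant, so it becomes the next onset.
Result: grer.wo.zwezg.switz.twe.regf.
The fourth /w/ is in the onset of syllable 5 (/twe/).

5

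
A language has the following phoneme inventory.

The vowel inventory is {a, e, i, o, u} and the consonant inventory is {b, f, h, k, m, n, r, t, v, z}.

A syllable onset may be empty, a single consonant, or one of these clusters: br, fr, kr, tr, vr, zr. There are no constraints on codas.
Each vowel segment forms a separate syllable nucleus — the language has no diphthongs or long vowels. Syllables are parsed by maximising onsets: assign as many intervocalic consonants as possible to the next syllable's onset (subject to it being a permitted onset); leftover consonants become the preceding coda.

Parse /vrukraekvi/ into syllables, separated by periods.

Nuclei (vowels): u, a, e, i → 4 syllables.
Between /u/ (V1) and /a/ (V2): /kr/ — entire cluster is a permitted onset → onset /kr/, coda ∅.
Between /a/ (V2) and /e/ (V3): no consonants, so the boundary falls immediately after /a/.
Between /e/ (V3) and /i/ (V4): cluster /kv/ — the longest permitted-onset suffix is /v/; onset = /v/, preceding coda = /k/.

vru.kra.ek.vi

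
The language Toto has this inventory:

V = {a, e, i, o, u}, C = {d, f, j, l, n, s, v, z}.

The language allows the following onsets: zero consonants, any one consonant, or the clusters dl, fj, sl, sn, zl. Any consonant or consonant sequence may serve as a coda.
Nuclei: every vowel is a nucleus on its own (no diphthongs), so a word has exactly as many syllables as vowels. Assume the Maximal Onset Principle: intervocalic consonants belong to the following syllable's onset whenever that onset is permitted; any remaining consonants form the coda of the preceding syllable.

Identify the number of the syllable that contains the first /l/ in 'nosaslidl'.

Nuclei (vowels): o, a, i → 3 syllables.
V1 /o/ – V2 /a/: /s/ is a single consonant, so it becomes the next onset.
V2 /a/ – V3 /i/: /sl/ is a licit onset in full, so it all attaches to the next syllable.
Syllabification: no.sa.slidl.
The first /l/ is in the onset of syllable 3 (/slidl/).

3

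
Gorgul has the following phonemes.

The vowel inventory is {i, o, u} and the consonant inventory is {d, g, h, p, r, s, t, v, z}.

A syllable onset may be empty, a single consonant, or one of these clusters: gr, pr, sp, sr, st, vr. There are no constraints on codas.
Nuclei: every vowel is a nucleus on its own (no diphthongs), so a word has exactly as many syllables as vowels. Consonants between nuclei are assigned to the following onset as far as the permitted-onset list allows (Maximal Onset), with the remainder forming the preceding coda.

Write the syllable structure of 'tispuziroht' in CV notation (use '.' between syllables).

CV.CCV.CV.CVCC

The vowels are i, u, i, o — 4 nuclei, so 4 syllables.
σ1/σ2 boundary: /sp/ — entire cluster is a permitted onset → onset /sp/, coda ∅.
σ2/σ3 boundary: /z/ → onset of the next syllable (single consonants are always licit onsets).
σ3/σ4 boundary: /r/ → onset of the next syllable (single consonants are always licit onsets).
Syllabification: ti.spu.zi.roht.
Mapping each syllable to C/V: /ti/ → CV, /spu/ → CCV, /zi/ → CV, /roht/ → CVCC.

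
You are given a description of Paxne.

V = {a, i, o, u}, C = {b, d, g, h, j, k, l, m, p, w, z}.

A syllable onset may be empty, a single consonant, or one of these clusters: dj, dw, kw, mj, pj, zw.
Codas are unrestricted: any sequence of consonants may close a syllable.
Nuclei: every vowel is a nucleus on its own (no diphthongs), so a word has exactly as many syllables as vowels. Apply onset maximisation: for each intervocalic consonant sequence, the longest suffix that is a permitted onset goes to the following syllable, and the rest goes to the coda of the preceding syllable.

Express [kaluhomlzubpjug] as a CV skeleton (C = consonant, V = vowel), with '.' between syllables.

Nuclei (vowels): a, u, o, u, u → 5 syllables.
Between /a/ (V1) and /u/ (V2): just /l/ — single C goes to the following onset.
Between /u/ (V2) and /o/ (V3): /h/ → onset of the next syllable (single consonants are always licit onsets).
Between /o/ (V3) and /u/ (V4): /mlz/; trying suffixes from longest down, /z/ is the first permitted one, so coda /ml/ | onset /z/.
Between /u/ (V4) and /u/ (V5): cluster /bpj/ — the longest permitted-onset suffix is /pj/; onset = /pj/, preceding coda = /b/.
Putting it together: ka.lu.homl.zub.pjug.
Mapping each syllable to C/V: /ka/ → CV, /lu/ → CV, /homl/ → CVCC, /zub/ → CVC, /pjug/ → CCVC.

CV.CV.CVCC.CVC.CCVC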